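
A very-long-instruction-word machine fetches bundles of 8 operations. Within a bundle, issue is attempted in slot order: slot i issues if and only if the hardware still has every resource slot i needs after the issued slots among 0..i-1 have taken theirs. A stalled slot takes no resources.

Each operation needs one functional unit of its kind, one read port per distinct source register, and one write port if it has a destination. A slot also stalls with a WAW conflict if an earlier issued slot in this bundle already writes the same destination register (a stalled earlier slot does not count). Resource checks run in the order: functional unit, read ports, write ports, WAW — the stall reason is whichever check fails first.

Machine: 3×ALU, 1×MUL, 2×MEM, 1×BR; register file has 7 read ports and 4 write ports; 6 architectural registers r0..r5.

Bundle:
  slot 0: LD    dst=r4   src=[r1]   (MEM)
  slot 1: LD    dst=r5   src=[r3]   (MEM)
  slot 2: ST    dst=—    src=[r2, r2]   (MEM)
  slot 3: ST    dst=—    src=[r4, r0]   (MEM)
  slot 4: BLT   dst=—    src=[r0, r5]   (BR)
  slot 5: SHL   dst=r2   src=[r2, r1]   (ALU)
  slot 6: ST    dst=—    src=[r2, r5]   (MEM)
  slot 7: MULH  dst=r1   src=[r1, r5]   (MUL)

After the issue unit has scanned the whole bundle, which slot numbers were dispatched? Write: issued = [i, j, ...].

[0] MEM needs rd=1 wr=1: ok; after: ALU=3 MUL=1 MEM=1 BR=1, R=6, W=3
[1] MEM needs rd=1 wr=1: ok; after: ALU=3 MUL=1 MEM=0 BR=1, R=5, W=2
[2] MEM needs rd=1 wr=0: FU; after: ALU=3 MUL=1 MEM=0 BR=1, R=5, W=2
[3] MEM needs rd=2 wr=0: FU; after: ALU=3 MUL=1 MEM=0 BR=1, R=5, W=2
[4] BR needs rd=2 wr=0: ok; after: ALU=3 MUL=1 MEM=0 BR=0, R=3, W=2
[5] ALU needs rd=2 wr=1: ok; after: ALU=2 MUL=1 MEM=0 BR=0, R=1, W=1
[6] MEM needs rd=2 wr=0: FU; after: ALU=2 MUL=1 MEM=0 BR=0, R=1, W=1
[7] MUL needs rd=2 wr=1: RD_PORT; after: ALU=2 MUL=1 MEM=0 BR=0, R=1, W=1

issued = [0, 1, 4, 5]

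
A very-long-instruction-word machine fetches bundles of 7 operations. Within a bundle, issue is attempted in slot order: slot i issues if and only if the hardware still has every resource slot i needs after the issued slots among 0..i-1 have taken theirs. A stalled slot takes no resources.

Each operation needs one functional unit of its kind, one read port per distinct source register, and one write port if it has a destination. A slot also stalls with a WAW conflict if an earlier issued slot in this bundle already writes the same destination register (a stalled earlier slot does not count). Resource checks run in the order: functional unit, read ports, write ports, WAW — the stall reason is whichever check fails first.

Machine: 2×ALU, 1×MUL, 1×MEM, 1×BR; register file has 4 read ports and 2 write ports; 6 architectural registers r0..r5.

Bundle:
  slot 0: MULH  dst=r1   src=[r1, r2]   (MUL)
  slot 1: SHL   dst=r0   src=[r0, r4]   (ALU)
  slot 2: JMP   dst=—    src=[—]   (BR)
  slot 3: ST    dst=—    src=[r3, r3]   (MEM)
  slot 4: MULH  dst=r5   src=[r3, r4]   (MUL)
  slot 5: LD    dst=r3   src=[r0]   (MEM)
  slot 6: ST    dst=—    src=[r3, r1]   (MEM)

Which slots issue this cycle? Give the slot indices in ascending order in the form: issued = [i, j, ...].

[0] MUL needs rd=2 wr=1: ok; after: ALU=2 MUL=0 MEM=1 BR=1, R=2, W=1
[1] ALU needs rd=2 wr=1: ok; after: ALU=1 MUL=0 MEM=1 BR=1, R=0, W=0
[2] BR needs rd=0 wr=0: ok; after: ALU=1 MUL=0 MEM=1 BR=0, R=0, W=0
[3] MEM needs rd=1 wr=0: RD_PORT; after: ALU=1 MUL=0 MEM=1 BR=0, R=0, W=0
[4] MUL needs rd=2 wr=1: FU; after: ALU=1 MUL=0 MEM=1 BR=0, R=0, W=0
[5] MEM needs rd=1 wr=1: RD_PORT; after: ALU=1 MUL=0 MEM=1 BR=0, R=0, W=0
[6] MEM needs rd=2 wr=0: RD_PORT; after: ALU=1 MUL=0 MEM=1 BR=0, R=0, W=0

issued = [0, 1, 2]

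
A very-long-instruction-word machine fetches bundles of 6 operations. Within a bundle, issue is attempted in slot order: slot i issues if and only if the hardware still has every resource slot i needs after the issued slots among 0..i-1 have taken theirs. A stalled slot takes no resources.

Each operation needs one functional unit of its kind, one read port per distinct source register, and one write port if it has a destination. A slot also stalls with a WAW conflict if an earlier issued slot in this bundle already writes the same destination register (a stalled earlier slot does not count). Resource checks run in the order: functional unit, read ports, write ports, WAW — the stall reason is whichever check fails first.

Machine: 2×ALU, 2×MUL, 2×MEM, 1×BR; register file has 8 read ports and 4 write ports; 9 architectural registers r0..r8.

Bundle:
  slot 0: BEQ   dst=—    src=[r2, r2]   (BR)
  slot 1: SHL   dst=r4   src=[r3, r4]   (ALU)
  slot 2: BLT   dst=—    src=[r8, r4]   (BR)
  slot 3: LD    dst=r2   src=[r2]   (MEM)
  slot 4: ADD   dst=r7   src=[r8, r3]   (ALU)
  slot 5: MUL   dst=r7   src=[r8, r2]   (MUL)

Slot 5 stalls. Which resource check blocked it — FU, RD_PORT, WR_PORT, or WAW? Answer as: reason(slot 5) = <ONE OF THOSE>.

reason(slot 5) = WAW

[0] BR needs rd=1 wr=0: ok; after: ALU=2 MUL=2 MEM=2 BR=0, R=7, W=4
[1] ALU needs rd=2 wr=1: ok; after: ALU=1 MUL=2 MEM=2 BR=0, R=5, W=3
[2] BR needs rd=2 wr=0: FU; after: ALU=1 MUL=2 MEM=2 BR=0, R=5, W=3
[3] MEM needs rd=1 wr=1: ok; after: ALU=1 MUL=2 MEM=1 BR=0, R=4, W=2
[4] ALU needs rd=2 wr=1: ok; after: ALU=0 MUL=2 MEM=1 BR=0, R=2, W=1
[5] MUL needs rd=2 wr=1: WAW; after: ALU=0 MUL=2 MEM=1 BR=0, R=2, W=1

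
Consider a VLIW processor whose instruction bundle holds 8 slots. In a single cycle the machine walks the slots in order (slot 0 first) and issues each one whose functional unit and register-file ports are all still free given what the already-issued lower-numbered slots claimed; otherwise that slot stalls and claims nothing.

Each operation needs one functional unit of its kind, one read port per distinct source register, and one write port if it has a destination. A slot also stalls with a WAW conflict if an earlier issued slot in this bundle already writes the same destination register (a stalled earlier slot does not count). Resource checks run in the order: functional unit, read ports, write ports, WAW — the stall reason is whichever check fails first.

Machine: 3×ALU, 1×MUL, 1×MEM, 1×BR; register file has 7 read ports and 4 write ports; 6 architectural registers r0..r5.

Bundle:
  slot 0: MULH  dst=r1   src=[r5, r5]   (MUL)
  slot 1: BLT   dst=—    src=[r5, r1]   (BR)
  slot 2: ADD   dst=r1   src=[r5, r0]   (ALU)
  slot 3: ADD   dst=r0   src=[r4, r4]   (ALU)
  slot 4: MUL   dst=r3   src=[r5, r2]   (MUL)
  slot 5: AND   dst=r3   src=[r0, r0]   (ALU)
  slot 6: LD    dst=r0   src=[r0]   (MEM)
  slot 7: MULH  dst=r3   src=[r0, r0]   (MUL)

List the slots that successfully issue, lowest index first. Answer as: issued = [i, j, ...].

issued = [0, 1, 3, 5]

[0] MUL needs rd=1 wr=1: ok; after: ALU=3 MUL=0 MEM=1 BR=1, R=6, W=3
[1] BR needs rd=2 wr=0: ok; after: ALU=3 MUL=0 MEM=1 BR=0, R=4, W=3
[2] ALU needs rd=2 wr=1: WAW; after: ALU=3 MUL=0 MEM=1 BR=0, R=4, W=3
[3] ALU needs rd=1 wr=1: ok; after: ALU=2 MUL=0 MEM=1 BR=0, R=3, W=2
[4] MUL needs rd=2 wr=1: FU; after: ALU=2 MUL=0 MEM=1 BR=0, R=3, W=2
[5] ALU needs rd=1 wr=1: ok; after: ALU=1 MUL=0 MEM=1 BR=0, R=2, W=1
[6] MEM needs rd=1 wr=1: WAW; after: ALU=1 MUL=0 MEM=1 BR=0, R=2, W=1
[7] MUL needs rd=1 wr=1: FU; after: ALU=1 MUL=0 MEM=1 BR=0, R=2, W=1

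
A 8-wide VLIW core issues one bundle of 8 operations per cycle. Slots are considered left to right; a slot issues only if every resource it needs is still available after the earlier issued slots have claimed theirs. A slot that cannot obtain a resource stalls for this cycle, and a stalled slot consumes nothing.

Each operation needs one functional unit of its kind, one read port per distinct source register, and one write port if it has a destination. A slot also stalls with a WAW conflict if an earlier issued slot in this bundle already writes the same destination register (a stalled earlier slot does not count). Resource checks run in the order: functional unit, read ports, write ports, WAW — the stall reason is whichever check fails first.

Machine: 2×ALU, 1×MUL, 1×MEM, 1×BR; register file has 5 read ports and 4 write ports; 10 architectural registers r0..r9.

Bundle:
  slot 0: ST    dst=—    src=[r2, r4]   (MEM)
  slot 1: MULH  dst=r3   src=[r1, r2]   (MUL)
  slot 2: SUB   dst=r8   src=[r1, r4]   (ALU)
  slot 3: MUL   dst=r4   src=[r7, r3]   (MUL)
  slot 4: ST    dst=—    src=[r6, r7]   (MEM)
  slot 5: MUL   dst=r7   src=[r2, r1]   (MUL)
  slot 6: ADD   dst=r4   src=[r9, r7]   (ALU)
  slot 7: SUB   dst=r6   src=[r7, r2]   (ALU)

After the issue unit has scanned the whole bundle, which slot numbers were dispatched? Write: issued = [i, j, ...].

issued = [0, 1]

(0) want 1×MEM +2rd +0wr — yes → AL2|MU1|ME0|BR1|rd3|wr4
(1) want 1×MUL +2rd +1wr — yes → AL2|MU0|ME0|BR1|rd1|wr3
(2) want 1×ALU +2rd +1wr — RD_PORT → AL2|MU0|ME0|BR1|rd1|wr3
(3) want 1×MUL +2rd +1wr — FU → AL2|MU0|ME0|BR1|rd1|wr3
(4) want 1×MEM +2rd +0wr — FU → AL2|MU0|ME0|BR1|rd1|wr3
(5) want 1×MUL +2rd +1wr — FU → AL2|MU0|ME0|BR1|rd1|wr3
(6) want 1×ALU +2rd +1wr — RD_PORT → AL2|MU0|ME0|BR1|rd1|wr3
(7) want 1×ALU +2rd +1wr — RD_PORT → AL2|MU0|ME0|BR1|rd1|wr3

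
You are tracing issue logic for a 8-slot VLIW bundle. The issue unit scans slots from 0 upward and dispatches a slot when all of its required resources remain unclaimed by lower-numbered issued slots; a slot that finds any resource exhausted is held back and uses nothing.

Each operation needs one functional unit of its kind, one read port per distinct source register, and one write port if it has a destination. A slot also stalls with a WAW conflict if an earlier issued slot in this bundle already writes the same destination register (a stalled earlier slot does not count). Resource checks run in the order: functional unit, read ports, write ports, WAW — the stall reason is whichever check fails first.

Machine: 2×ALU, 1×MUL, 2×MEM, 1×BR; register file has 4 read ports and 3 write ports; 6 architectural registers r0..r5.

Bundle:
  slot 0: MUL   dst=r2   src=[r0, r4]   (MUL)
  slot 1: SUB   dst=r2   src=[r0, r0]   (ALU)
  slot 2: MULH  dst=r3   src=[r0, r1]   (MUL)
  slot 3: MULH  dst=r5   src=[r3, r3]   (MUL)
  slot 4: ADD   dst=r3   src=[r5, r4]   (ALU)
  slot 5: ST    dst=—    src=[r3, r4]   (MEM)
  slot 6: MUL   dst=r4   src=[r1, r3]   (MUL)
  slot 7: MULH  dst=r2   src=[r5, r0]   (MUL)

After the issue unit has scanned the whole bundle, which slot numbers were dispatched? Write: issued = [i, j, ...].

issued = [0, 4]

[0] MUL needs rd=2 wr=1: ok; after: ALU=2 MUL=0 MEM=2 BR=1, R=2, W=2
[1] ALU needs rd=1 wr=1: WAW; after: ALU=2 MUL=0 MEM=2 BR=1, R=2, W=2
[2] MUL needs rd=2 wr=1: FU; after: ALU=2 MUL=0 MEM=2 BR=1, R=2, W=2
[3] MUL needs rd=1 wr=1: FU; after: ALU=2 MUL=0 MEM=2 BR=1, R=2, W=2
[4] ALU needs rd=2 wr=1: ok; after: ALU=1 MUL=0 MEM=2 BR=1, R=0, W=1
[5] MEM needs rd=2 wr=0: RD_PORT; after: ALU=1 MUL=0 MEM=2 BR=1, R=0, W=1
[6] MUL needs rd=2 wr=1: FU; after: ALU=1 MUL=0 MEM=2 BR=1, R=0, W=1
[7] MUL needs rd=2 wr=1: FU; after: ALU=1 MUL=0 MEM=2 BR=1, R=0, W=1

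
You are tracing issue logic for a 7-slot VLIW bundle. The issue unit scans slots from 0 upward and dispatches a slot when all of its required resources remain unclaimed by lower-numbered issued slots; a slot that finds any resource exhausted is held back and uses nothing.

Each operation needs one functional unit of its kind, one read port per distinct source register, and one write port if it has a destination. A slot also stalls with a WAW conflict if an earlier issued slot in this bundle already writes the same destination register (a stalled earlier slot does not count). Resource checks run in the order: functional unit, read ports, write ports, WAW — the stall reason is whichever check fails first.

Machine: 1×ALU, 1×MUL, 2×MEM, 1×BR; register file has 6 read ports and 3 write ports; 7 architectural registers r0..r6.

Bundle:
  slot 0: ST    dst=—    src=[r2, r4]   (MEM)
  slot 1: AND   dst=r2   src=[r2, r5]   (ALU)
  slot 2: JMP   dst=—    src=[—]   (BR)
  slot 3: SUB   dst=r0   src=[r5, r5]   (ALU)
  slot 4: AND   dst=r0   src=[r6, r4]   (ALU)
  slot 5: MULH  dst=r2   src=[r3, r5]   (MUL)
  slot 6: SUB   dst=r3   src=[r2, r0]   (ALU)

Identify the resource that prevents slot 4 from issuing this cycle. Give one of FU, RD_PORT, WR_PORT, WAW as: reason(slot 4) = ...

reason(slot 4) = FU

[0] MEM needs rd=2 wr=0: ok; after: ALU=1 MUL=1 MEM=1 BR=1, R=4, W=3
[1] ALU needs rd=2 wr=1: ok; after: ALU=0 MUL=1 MEM=1 BR=1, R=2, W=2
[2] BR needs rd=0 wr=0: ok; after: ALU=0 MUL=1 MEM=1 BR=0, R=2, W=2
[3] ALU needs rd=1 wr=1: FU; after: ALU=0 MUL=1 MEM=1 BR=0, R=2, W=2
[4] ALU needs rd=2 wr=1: FU; after: ALU=0 MUL=1 MEM=1 BR=0, R=2, W=2
[5] MUL needs rd=2 wr=1: WAW; after: ALU=0 MUL=1 MEM=1 BR=0, R=2, W=2
[6] ALU needs rd=2 wr=1: FU; after: ALU=0 MUL=1 MEM=1 BR=0, R=2, W=2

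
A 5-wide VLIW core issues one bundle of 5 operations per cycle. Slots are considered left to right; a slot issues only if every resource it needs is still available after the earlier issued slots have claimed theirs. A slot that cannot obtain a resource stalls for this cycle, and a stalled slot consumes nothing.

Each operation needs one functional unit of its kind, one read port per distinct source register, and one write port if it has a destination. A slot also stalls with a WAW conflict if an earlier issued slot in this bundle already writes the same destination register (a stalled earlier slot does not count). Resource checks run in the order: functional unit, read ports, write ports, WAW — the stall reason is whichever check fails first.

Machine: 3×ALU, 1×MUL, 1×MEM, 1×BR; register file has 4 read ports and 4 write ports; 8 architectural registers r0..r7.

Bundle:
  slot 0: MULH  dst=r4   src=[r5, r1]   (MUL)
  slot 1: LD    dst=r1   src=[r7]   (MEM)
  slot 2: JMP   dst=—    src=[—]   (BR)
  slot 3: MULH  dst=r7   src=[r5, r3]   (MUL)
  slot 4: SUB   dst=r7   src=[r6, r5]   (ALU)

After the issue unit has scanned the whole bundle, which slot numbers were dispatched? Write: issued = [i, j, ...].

#0 MUL src=r5,r1 dispatched  <A:3 Mu:0 Ld:1 B:1 rd:2 wr:3>
#1 MEM src=r7 dispatched  <A:3 Mu:0 Ld:0 B:1 rd:1 wr:2>
#2 BR src=- dispatched  <A:3 Mu:0 Ld:0 B:0 rd:1 wr:2>
#3 MUL src=r5,r3 held:FU  <A:3 Mu:0 Ld:0 B:0 rd:1 wr:2>
#4 ALU src=r6,r5 held:RD_PORT  <A:3 Mu:0 Ld:0 B:0 rd:1 wr:2>

issued = [0, 1, 2]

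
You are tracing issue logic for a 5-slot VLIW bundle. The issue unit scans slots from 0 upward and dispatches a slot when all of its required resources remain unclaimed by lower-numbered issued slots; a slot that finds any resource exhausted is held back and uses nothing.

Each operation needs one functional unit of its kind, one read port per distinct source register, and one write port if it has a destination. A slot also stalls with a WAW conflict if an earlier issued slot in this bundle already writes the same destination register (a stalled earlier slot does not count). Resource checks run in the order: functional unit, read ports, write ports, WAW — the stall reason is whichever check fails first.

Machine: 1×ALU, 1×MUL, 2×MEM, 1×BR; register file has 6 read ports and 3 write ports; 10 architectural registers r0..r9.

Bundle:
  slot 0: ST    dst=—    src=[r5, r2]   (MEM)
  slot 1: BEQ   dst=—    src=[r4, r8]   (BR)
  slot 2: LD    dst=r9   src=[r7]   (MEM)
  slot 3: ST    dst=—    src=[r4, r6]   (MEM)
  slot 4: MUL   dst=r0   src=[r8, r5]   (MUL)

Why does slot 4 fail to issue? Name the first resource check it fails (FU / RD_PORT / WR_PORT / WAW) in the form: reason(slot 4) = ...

[0] MEM needs rd=2 wr=0: ok; after: ALU=1 MUL=1 MEM=1 BR=1, R=4, W=3
[1] BR needs rd=2 wr=0: ok; after: ALU=1 MUL=1 MEM=1 BR=0, R=2, W=3
[2] MEM needs rd=1 wr=1: ok; after: ALU=1 MUL=1 MEM=0 BR=0, R=1, W=2
[3] MEM needs rd=2 wr=0: FU; after: ALU=1 MUL=1 MEM=0 BR=0, R=1, W=2
[4] MUL needs rd=2 wr=1: RD_PORT; after: ALU=1 MUL=1 MEM=0 BR=0, R=1, W=2

reason(slot 4) = RD_PORT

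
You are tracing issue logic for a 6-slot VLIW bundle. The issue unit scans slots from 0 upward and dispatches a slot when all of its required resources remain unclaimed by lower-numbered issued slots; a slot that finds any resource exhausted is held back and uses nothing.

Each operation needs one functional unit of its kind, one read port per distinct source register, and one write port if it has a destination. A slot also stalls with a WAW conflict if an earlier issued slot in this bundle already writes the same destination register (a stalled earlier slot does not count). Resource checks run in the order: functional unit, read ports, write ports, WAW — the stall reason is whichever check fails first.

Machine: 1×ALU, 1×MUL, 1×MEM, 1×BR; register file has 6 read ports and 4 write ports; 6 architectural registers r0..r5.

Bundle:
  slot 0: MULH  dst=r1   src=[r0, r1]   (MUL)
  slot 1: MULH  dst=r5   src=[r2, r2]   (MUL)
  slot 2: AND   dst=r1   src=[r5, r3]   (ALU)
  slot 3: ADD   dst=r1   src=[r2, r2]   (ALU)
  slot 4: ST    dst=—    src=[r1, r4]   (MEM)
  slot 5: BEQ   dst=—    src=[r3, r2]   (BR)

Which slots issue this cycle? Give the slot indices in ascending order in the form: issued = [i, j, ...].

issued = [0, 4, 5]

[0] MUL needs rd=2 wr=1: ok; after: ALU=1 MUL=0 MEM=1 BR=1, R=4, W=3
[1] MUL needs rd=1 wr=1: FU; after: ALU=1 MUL=0 MEM=1 BR=1, R=4, W=3
[2] ALU needs rd=2 wr=1: WAW; after: ALU=1 MUL=0 MEM=1 BR=1, R=4, W=3
[3] ALU needs rd=1 wr=1: WAW; after: ALU=1 MUL=0 MEM=1 BR=1, R=4, W=3
[4] MEM needs rd=2 wr=0: ok; after: ALU=1 MUL=0 MEM=0 BR=1, R=2, W=3
[5] BR needs rd=2 wr=0: ok; after: ALU=1 MUL=0 MEM=0 BR=0, R=0, W=3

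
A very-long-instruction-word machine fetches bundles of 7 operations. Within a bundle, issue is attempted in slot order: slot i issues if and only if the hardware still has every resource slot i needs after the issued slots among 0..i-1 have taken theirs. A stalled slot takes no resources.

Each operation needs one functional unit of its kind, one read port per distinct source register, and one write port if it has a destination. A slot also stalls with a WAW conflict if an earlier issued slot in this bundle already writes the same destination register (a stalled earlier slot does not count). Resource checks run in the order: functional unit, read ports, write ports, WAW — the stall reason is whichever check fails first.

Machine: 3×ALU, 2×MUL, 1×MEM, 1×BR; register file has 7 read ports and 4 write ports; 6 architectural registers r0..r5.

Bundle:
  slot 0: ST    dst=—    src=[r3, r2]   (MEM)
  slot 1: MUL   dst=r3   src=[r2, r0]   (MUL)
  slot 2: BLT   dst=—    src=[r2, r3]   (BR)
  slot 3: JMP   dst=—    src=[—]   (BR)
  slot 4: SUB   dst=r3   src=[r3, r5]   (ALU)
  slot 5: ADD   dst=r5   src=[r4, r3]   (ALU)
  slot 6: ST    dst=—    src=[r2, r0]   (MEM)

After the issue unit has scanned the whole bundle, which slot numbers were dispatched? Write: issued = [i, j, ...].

  0. MEM ⇒ go  {3A/2Mu/0Ld/1B | 5r 4w}
  1. MUL→r3 ⇒ go  {3A/1Mu/0Ld/1B | 3r 3w}
  2. BR ⇒ go  {3A/1Mu/0Ld/0B | 1r 3w}
  3. BR ⇒ no(FU)  {3A/1Mu/0Ld/0B | 1r 3w}
  4. ALU→r3 ⇒ no(RD_PORT)  {3A/1Mu/0Ld/0B | 1r 3w}
  5. ALU→r5 ⇒ no(RD_PORT)  {3A/1Mu/0Ld/0B | 1r 3w}
  6. MEM ⇒ no(FU)  {3A/1Mu/0Ld/0B | 1r 3w}

issued = [0, 1, 2]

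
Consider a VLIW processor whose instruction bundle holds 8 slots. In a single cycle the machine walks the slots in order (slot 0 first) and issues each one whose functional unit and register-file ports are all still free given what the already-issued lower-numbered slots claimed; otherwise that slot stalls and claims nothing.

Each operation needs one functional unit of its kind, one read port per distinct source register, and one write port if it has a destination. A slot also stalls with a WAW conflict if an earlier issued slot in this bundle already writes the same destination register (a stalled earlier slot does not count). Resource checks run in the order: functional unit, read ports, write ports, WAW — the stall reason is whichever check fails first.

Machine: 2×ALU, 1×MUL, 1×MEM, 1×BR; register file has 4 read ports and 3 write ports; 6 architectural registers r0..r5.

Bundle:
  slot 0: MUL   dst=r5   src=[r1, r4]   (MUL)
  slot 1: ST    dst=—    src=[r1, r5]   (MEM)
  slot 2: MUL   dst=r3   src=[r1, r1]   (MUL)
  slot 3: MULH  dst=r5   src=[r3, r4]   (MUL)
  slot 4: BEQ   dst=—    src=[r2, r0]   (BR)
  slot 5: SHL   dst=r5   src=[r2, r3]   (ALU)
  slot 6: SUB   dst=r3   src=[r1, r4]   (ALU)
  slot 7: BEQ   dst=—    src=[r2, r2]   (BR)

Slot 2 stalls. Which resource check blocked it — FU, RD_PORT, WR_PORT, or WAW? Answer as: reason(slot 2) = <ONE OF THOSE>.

(0) want 1×MUL +2rd +1wr — yes → AL2|MU0|ME1|BR1|rd2|wr2
(1) want 1×MEM +2rd +0wr — yes → AL2|MU0|ME0|BR1|rd0|wr2
(2) want 1×MUL +1rd +1wr — FU → AL2|MU0|ME0|BR1|rd0|wr2
(3) want 1×MUL +2rd +1wr — FU → AL2|MU0|ME0|BR1|rd0|wr2
(4) want 1×BR +2rd +0wr — RD_PORT → AL2|MU0|ME0|BR1|rd0|wr2
(5) want 1×ALU +2rd +1wr — RD_PORT → AL2|MU0|ME0|BR1|rd0|wr2
(6) want 1×ALU +2rd +1wr — RD_PORT → AL2|MU0|ME0|BR1|rd0|wr2
(7) want 1×BR +1rd +0wr — RD_PORT → AL2|MU0|ME0|BR1|rd0|wr2

reason(slot 2) = FU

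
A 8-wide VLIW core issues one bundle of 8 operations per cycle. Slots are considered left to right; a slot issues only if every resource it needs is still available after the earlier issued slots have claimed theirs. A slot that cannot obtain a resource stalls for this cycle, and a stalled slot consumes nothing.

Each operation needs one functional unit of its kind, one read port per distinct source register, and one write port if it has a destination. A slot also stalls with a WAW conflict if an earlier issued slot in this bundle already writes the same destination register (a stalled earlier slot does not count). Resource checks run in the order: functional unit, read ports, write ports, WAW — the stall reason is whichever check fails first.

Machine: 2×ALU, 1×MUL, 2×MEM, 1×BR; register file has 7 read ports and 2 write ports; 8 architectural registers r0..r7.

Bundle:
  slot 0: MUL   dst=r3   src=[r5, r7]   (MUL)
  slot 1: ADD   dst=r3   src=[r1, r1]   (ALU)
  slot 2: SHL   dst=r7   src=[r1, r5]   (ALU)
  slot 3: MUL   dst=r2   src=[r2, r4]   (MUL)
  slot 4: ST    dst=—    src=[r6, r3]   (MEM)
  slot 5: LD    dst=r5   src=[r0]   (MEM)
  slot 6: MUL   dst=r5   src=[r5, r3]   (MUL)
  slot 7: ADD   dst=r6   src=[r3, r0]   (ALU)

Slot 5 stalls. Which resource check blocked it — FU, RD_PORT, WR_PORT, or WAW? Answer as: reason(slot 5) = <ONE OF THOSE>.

reason(slot 5) = WR_PORT

#0 MUL src=r5,r7 dispatched  <A:2 Mu:0 Ld:2 B:1 rd:5 wr:1>
#1 ALU src=r1,r1 held:WAW  <A:2 Mu:0 Ld:2 B:1 rd:5 wr:1>
#2 ALU src=r1,r5 dispatched  <A:1 Mu:0 Ld:2 B:1 rd:3 wr:0>
#3 MUL src=r2,r4 held:FU  <A:1 Mu:0 Ld:2 B:1 rd:3 wr:0>
#4 MEM src=r6,r3 dispatched  <A:1 Mu:0 Ld:1 B:1 rd:1 wr:0>
#5 MEM src=r0 held:WR_PORT  <A:1 Mu:0 Ld:1 B:1 rd:1 wr:0>
#6 MUL src=r5,r3 held:FU  <A:1 Mu:0 Ld:1 B:1 rd:1 wr:0>
#7 ALU src=r3,r0 held:RD_PORT  <A:1 Mu:0 Ld:1 B:1 rd:1 wr:0>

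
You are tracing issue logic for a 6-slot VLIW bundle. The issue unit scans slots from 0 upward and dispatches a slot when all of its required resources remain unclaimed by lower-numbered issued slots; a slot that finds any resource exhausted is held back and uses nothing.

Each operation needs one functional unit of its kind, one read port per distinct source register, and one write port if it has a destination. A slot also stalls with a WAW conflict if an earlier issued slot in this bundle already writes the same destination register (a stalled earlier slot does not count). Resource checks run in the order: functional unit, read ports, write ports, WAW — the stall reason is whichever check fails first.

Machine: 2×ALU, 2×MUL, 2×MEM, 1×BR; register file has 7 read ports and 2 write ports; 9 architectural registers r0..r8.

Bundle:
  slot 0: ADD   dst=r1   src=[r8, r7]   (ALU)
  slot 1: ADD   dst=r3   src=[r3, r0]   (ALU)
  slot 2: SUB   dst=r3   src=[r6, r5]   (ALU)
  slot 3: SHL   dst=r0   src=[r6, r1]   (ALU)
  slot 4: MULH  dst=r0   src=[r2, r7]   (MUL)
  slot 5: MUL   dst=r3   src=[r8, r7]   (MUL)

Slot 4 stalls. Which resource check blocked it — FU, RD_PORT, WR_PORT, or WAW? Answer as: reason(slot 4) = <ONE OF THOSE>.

reason(slot 4) = WR_PORT

[0] ALU needs rd=2 wr=1: ok; after: ALU=1 MUL=2 MEM=2 BR=1, R=5, W=1
[1] ALU needs rd=2 wr=1: ok; after: ALU=0 MUL=2 MEM=2 BR=1, R=3, W=0
[2] ALU needs rd=2 wr=1: FU; after: ALU=0 MUL=2 MEM=2 BR=1, R=3, W=0
[3] ALU needs rd=2 wr=1: FU; after: ALU=0 MUL=2 MEM=2 BR=1, R=3, W=0
[4] MUL needs rd=2 wr=1: WR_PORT; after: ALU=0 MUL=2 MEM=2 BR=1, R=3, W=0
[5] MUL needs rd=2 wr=1: WR_PORT; after: ALU=0 MUL=2 MEM=2 BR=1, R=3, W=0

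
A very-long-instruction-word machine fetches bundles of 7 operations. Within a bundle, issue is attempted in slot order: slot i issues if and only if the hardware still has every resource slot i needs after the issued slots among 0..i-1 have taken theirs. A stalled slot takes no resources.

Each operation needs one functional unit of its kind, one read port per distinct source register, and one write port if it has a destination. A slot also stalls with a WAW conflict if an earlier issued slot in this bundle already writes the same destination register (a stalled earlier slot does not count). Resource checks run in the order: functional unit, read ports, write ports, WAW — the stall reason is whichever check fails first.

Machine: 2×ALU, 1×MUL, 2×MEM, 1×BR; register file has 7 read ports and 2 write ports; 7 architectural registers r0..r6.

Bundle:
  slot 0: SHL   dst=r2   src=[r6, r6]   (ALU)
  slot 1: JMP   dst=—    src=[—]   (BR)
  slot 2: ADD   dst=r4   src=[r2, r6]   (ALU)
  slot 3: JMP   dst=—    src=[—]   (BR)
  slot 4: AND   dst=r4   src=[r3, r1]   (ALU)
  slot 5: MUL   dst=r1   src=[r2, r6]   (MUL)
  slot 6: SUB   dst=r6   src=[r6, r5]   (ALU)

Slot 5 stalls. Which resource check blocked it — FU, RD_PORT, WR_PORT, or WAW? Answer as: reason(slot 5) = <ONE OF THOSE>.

[0] ALU needs rd=1 wr=1: ok; after: ALU=1 MUL=1 MEM=2 BR=1, R=6, W=1
[1] BR needs rd=0 wr=0: ok; after: ALU=1 MUL=1 MEM=2 BR=0, R=6, W=1
[2] ALU needs rd=2 wr=1: ok; after: ALU=0 MUL=1 MEM=2 BR=0, R=4, W=0
[3] BR needs rd=0 wr=0: FU; after: ALU=0 MUL=1 MEM=2 BR=0, R=4, W=0
[4] ALU needs rd=2 wr=1: FU; after: ALU=0 MUL=1 MEM=2 BR=0, R=4, W=0
[5] MUL needs rd=2 wr=1: WR_PORT; after: ALU=0 MUL=1 MEM=2 BR=0, R=4, W=0
[6] ALU needs rd=2 wr=1: FU; after: ALU=0 MUL=1 MEM=2 BR=0, R=4, W=0

reason(slot 5) = WR_PORT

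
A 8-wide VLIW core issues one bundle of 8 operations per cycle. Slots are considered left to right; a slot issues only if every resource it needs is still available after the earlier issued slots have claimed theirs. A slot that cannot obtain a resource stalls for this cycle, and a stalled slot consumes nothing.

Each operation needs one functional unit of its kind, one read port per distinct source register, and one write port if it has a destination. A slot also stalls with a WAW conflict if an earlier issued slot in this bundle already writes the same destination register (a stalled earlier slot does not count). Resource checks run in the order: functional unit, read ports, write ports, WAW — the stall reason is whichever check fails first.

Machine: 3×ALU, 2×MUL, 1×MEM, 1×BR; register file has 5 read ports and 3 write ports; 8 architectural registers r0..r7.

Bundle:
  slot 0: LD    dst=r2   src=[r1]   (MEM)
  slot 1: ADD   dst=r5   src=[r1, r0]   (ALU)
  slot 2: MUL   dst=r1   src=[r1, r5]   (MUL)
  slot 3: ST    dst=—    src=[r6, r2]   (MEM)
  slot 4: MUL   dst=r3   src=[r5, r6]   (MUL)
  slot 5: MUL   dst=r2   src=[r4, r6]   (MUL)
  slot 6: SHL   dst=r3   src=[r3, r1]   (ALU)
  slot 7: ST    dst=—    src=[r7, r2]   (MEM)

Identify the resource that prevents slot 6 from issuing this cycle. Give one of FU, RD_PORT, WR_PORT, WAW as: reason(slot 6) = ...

slot 0 (MEM): ISSUE — free A3,Mu2,Ld0,B1 rp4 wp2
slot 1 (ALU): ISSUE — free A2,Mu2,Ld0,B1 rp2 wp1
slot 2 (MUL): ISSUE — free A2,Mu1,Ld0,B1 rp0 wp0
slot 3 (MEM): stall FU — free A2,Mu1,Ld0,B1 rp0 wp0
slot 4 (MUL): stall RD_PORT — free A2,Mu1,Ld0,B1 rp0 wp0
slot 5 (MUL): stall RD_PORT — free A2,Mu1,Ld0,B1 rp0 wp0
slot 6 (ALU): stall RD_PORT — free A2,Mu1,Ld0,B1 rp0 wp0
slot 7 (MEM): stall FU — free A2,Mu1,Ld0,B1 rp0 wp0

reason(slot 6) = RD_PORT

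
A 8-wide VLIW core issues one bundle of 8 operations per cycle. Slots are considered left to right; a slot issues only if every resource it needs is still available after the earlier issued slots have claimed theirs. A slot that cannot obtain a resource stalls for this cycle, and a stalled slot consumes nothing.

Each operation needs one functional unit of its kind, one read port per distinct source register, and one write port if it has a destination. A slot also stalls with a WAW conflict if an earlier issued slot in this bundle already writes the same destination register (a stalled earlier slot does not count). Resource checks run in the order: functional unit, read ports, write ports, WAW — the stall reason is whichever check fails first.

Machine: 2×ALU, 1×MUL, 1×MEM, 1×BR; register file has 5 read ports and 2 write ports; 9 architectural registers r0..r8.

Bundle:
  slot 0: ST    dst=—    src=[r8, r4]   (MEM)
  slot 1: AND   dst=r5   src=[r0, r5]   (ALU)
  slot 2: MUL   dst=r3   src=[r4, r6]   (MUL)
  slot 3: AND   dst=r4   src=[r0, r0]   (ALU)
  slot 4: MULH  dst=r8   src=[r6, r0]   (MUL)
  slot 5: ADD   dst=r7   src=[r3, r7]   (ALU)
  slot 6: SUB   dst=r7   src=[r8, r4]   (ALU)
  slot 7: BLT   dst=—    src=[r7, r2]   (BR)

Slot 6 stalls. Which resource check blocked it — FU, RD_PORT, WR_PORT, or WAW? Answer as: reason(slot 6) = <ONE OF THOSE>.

reason(slot 6) = FU

#0 MEM src=r8,r4 dispatched  <A:2 Mu:1 Ld:0 B:1 rd:3 wr:2>
#1 ALU src=r0,r5 dispatched  <A:1 Mu:1 Ld:0 B:1 rd:1 wr:1>
#2 MUL src=r4,r6 held:RD_PORT  <A:1 Mu:1 Ld:0 B:1 rd:1 wr:1>
#3 ALU src=r0,r0 dispatched  <A:0 Mu:1 Ld:0 B:1 rd:0 wr:0>
#4 MUL src=r6,r0 held:RD_PORT  <A:0 Mu:1 Ld:0 B:1 rd:0 wr:0>
#5 ALU src=r3,r7 held:FU  <A:0 Mu:1 Ld:0 B:1 rd:0 wr:0>
#6 ALU src=r8,r4 held:FU  <A:0 Mu:1 Ld:0 B:1 rd:0 wr:0>
#7 BR src=r7,r2 held:RD_PORT  <A:0 Mu:1 Ld:0 B:1 rd:0 wr:0>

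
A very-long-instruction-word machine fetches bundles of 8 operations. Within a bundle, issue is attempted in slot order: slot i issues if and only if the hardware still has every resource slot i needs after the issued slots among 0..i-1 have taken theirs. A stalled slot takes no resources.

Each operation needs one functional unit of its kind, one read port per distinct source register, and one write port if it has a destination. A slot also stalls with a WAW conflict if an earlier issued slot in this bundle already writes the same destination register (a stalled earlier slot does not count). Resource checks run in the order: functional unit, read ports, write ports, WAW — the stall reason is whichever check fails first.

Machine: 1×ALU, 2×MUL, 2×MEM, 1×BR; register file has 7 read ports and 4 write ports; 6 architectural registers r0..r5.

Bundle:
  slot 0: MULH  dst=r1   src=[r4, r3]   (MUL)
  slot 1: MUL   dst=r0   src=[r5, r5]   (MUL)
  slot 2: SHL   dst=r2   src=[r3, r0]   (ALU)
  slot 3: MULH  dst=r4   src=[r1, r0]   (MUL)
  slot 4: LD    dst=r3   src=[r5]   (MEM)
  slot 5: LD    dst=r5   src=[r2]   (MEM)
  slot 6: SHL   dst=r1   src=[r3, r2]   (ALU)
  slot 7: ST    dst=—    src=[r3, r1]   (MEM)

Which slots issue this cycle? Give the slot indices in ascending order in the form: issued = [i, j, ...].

issued = [0, 1, 2, 4]

[0] MUL needs rd=2 wr=1: ok; after: ALU=1 MUL=1 MEM=2 BR=1, R=5, W=3
[1] MUL needs rd=1 wr=1: ok; after: ALU=1 MUL=0 MEM=2 BR=1, R=4, W=2
[2] ALU needs rd=2 wr=1: ok; after: ALU=0 MUL=0 MEM=2 BR=1, R=2, W=1
[3] MUL needs rd=2 wr=1: FU; after: ALU=0 MUL=0 MEM=2 BR=1, R=2, W=1
[4] MEM needs rd=1 wr=1: ok; after: ALU=0 MUL=0 MEM=1 BR=1, R=1, W=0
[5] MEM needs rd=1 wr=1: WR_PORT; after: ALU=0 MUL=0 MEM=1 BR=1, R=1, W=0
[6] ALU needs rd=2 wr=1: FU; after: ALU=0 MUL=0 MEM=1 BR=1, R=1, W=0
[7] MEM needs rd=2 wr=0: RD_PORT; after: ALU=0 MUL=0 MEM=1 BR=1, R=1, W=0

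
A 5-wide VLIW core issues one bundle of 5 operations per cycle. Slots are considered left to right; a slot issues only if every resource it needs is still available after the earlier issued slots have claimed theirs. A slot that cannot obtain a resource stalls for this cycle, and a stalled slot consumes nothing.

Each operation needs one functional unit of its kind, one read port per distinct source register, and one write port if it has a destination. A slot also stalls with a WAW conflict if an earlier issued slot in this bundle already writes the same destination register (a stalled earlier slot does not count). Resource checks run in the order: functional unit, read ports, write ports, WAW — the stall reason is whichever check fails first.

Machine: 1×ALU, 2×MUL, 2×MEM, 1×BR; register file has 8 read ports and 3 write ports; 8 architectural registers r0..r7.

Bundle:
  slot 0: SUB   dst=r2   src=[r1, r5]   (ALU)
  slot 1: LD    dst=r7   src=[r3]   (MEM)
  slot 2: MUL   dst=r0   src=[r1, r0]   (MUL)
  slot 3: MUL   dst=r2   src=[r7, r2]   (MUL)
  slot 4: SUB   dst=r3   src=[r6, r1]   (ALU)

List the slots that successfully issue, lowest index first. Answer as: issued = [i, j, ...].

(0) want 1×ALU +2rd +1wr — yes → AL0|MU2|ME2|BR1|rd6|wr2
(1) want 1×MEM +1rd +1wr — yes → AL0|MU2|ME1|BR1|rd5|wr1
(2) want 1×MUL +2rd +1wr — yes → AL0|MU1|ME1|BR1|rd3|wr0
(3) want 1×MUL +2rd +1wr — WR_PORT → AL0|MU1|ME1|BR1|rd3|wr0
(4) want 1×ALU +2rd +1wr — FU → AL0|MU1|ME1|BR1|rd3|wr0

issued = [0, 1, 2]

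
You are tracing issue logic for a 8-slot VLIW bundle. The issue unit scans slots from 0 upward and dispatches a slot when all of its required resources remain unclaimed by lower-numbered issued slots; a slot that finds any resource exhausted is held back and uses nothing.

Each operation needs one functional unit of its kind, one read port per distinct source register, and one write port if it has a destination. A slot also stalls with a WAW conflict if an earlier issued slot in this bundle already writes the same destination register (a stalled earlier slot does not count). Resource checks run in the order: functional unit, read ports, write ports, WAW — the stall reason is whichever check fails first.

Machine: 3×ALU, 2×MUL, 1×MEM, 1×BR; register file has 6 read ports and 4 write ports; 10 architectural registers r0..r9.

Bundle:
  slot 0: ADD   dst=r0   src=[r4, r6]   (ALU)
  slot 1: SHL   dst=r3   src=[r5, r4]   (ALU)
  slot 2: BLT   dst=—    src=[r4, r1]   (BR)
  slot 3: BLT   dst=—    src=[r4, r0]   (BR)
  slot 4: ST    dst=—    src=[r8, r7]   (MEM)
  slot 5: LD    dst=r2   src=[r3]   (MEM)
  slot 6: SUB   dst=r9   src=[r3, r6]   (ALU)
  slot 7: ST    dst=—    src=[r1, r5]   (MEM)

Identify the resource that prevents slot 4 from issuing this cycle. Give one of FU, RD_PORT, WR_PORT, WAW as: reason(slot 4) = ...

reason(slot 4) = RD_PORT

  0. ALU→r0 ⇒ go  {2A/2Mu/1Ld/1B | 4r 3w}
  1. ALU→r3 ⇒ go  {1A/2Mu/1Ld/1B | 2r 2w}
  2. BR ⇒ go  {1A/2Mu/1Ld/0B | 0r 2w}
  3. BR ⇒ no(FU)  {1A/2Mu/1Ld/0B | 0r 2w}
  4. MEM ⇒ no(RD_PORT)  {1A/2Mu/1Ld/0B | 0r 2w}
  5. MEM→r2 ⇒ no(RD_PORT)  {1A/2Mu/1Ld/0B | 0r 2w}
  6. ALU→r9 ⇒ no(RD_PORT)  {1A/2Mu/1Ld/0B | 0r 2w}
  7. MEM ⇒ no(RD_PORT)  {1A/2Mu/1Ld/0B | 0r 2w}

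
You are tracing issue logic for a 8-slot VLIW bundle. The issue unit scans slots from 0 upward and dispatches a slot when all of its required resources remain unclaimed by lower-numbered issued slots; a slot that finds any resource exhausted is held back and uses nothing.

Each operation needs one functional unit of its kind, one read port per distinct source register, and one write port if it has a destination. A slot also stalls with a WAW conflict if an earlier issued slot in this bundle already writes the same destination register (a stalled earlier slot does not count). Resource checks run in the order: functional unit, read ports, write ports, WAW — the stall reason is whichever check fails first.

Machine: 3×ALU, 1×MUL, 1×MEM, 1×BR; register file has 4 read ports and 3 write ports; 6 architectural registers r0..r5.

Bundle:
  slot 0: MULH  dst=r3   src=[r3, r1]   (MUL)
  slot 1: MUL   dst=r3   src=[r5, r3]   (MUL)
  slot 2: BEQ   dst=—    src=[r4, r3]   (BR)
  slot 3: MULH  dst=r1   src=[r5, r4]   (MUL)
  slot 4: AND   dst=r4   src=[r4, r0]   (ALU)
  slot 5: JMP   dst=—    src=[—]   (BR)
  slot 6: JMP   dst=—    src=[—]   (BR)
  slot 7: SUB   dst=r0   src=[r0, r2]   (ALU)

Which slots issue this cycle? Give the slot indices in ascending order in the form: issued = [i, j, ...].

  0. MUL→r3 ⇒ go  {3A/0Mu/1Ld/1B | 2r 2w}
  1. MUL→r3 ⇒ no(FU)  {3A/0Mu/1Ld/1B | 2r 2w}
  2. BR ⇒ go  {3A/0Mu/1Ld/0B | 0r 2w}
  3. MUL→r1 ⇒ no(FU)  {3A/0Mu/1Ld/0B | 0r 2w}
  4. ALU→r4 ⇒ no(RD_PORT)  {3A/0Mu/1Ld/0B | 0r 2w}
  5. BR ⇒ no(FU)  {3A/0Mu/1Ld/0B | 0r 2w}
  6. BR ⇒ no(FU)  {3A/0Mu/1Ld/0B | 0r 2w}
  7. ALU→r0 ⇒ no(RD_PORT)  {3A/0Mu/1Ld/0B | 0r 2w}

issued = [0, 2]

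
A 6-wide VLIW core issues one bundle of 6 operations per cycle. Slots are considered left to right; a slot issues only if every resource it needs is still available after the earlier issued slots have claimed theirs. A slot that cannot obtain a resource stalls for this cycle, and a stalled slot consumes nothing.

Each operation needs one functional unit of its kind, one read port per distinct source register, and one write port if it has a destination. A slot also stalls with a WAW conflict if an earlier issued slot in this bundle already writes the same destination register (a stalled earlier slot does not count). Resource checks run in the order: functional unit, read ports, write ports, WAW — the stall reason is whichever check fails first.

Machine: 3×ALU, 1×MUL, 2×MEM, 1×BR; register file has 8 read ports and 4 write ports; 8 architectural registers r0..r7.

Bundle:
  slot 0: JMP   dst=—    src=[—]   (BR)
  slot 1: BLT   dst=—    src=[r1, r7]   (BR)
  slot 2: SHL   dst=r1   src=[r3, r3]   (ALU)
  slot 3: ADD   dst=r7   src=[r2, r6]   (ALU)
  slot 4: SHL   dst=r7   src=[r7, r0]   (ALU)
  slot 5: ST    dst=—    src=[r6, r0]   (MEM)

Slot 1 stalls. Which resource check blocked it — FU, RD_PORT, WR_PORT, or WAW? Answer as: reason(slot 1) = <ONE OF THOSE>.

[0] BR needs rd=0 wr=0: ok; after: ALU=3 MUL=1 MEM=2 BR=0, R=8, W=4
[1] BR needs rd=2 wr=0: FU; after: ALU=3 MUL=1 MEM=2 BR=0, R=8, W=4
[2] ALU needs rd=1 wr=1: ok; after: ALU=2 MUL=1 MEM=2 BR=0, R=7, W=3
[3] ALU needs rd=2 wr=1: ok; after: ALU=1 MUL=1 MEM=2 BR=0, R=5, W=2
[4] ALU needs rd=2 wr=1: WAW; after: ALU=1 MUL=1 MEM=2 BR=0, R=5, W=2
[5] MEM needs rd=2 wr=0: ok; after: ALU=1 MUL=1 MEM=1 BR=0, R=3, W=2

reason(slot 1) = FU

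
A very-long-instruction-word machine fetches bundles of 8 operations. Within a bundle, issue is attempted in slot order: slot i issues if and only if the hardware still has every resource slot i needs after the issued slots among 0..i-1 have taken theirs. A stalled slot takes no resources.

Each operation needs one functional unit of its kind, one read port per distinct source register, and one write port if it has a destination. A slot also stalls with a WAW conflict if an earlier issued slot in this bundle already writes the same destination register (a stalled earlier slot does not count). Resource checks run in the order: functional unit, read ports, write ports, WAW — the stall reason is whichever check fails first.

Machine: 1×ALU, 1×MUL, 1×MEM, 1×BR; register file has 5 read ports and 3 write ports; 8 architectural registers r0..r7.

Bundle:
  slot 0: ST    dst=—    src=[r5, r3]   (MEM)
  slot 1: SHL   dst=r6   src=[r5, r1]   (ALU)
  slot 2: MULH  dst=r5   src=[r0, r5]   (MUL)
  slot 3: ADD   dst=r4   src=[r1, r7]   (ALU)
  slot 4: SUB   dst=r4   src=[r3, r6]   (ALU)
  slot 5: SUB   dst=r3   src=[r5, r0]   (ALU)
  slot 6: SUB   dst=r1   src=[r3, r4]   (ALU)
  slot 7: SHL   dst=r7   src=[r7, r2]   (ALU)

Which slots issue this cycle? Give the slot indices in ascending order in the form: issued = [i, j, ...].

  0. MEM ⇒ go  {1A/1Mu/0Ld/1B | 3r 3w}
  1. ALU→r6 ⇒ go  {0A/1Mu/0Ld/1B | 1r 2w}
  2. MUL→r5 ⇒ no(RD_PORT)  {0A/1Mu/0Ld/1B | 1r 2w}
  3. ALU→r4 ⇒ no(FU)  {0A/1Mu/0Ld/1B | 1r 2w}
  4. ALU→r4 ⇒ no(FU)  {0A/1Mu/0Ld/1B | 1r 2w}
  5. ALU→r3 ⇒ no(FU)  {0A/1Mu/0Ld/1B | 1r 2w}
  6. ALU→r1 ⇒ no(FU)  {0A/1Mu/0Ld/1B | 1r 2w}
  7. ALU→r7 ⇒ no(FU)  {0A/1Mu/0Ld/1B | 1r 2w}

issued = [0, 1]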